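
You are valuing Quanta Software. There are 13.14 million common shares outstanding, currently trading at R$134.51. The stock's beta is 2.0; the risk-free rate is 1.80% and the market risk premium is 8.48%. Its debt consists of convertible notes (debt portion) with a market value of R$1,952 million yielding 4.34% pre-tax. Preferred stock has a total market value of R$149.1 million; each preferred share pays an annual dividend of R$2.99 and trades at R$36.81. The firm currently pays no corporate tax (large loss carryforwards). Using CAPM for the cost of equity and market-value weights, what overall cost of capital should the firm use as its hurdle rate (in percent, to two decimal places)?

Cost of equity via CAPM: Re = 1.8% + 2.0 × 8.48% = 18.7600%.
Cost of preferred: Rp = 2.99 / 36.81 = 8.1228%.
Market value of equity E = 134.51 × 13.14m = 1767.4614m.
Total capital V = 1767.4614 + 149.1 + 1952 = 3868.5614.
Equity: weight = 1767.4614/3868.5614 = 0.4569; cost = 18.76%.
Preferred: weight = 149.1/3868.5614 = 0.0385; cost = 8.1228%.
Convertible notes (debt portion): weight = 1952/3868.5614 = 0.5046; after-tax cost = 4.34% × (1 − 0%) = 4.3400%.
WACC = 0.4569 × 18.7600% + 0.0385 × 8.1228% + 0.5046 × 4.3400% = 11.0740%.

11.07%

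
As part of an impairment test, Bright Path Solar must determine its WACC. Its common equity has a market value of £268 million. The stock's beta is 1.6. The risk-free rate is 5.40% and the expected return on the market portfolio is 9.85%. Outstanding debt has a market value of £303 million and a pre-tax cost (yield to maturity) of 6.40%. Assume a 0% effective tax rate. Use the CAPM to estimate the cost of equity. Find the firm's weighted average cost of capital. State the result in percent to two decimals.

Market risk premium = 9.85% − 5.4% = 4.45%.
Cost of equity via CAPM: Re = 5.4% + 1.6 × 4.45% = 12.5200%.
Total capital V = 268 + 303 = 571.
Equity: weight = 268/571 = 0.4694; cost = 12.52%.
Debt: weight = 303/571 = 0.5306; after-tax cost = 6.4% × (1 − 0%) = 6.4000%.
WACC = 0.4694 × 12.5200% + 0.5306 × 6.4000% = 9.2724%.

9.27%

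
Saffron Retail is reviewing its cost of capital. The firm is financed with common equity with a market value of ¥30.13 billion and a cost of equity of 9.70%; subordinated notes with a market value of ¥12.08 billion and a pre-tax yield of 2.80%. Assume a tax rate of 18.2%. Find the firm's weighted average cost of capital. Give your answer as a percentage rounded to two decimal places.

Total capital V = 30.13 + 12.08 = 42.21.
Equity: weight = 30.13/42.21 = 0.7138; cost = 9.7%.
Subordinated notes: weight = 12.08/42.21 = 0.2862; after-tax cost = 2.8% × (1 − 18.2%) = 2.2904%.
WACC = 0.7138 × 9.7000% + 0.2862 × 2.2904% = 7.5795%.

7.58%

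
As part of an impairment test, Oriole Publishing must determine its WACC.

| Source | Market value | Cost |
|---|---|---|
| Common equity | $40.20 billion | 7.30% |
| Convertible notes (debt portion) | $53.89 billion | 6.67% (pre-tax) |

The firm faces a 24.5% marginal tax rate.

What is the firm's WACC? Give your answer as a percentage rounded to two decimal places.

Total capital V = 40.2 + 53.89 = 94.09.
Equity: weight = 40.2/94.09 = 0.4273; cost = 7.3%.
Convertible notes (debt portion): weight = 53.89/94.09 = 0.5727; after-tax cost = 6.67% × (1 − 24.5%) = 5.0358%.
WACC = 0.4273 × 7.3000% + 0.5727 × 5.0358% = 6.0032%.

6.00%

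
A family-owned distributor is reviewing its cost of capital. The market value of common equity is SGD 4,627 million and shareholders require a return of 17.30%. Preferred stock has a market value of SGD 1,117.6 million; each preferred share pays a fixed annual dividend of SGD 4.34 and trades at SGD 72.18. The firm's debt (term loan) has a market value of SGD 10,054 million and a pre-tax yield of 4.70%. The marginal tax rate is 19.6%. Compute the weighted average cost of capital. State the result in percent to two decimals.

Cost of preferred: Rp = 4.34 / 72.18 = 6.0127%.
Total capital V = 4627 + 1117.6 + 10054 = 15798.6.
Equity: weight = 4627/15798.6 = 0.2929; cost = 17.3%.
Preferred: weight = 1117.6/15798.6 = 0.0707; cost = 6.0127%.
Term loan: weight = 10054/15798.6 = 0.6364; after-tax cost = 4.7% × (1 − 19.6%) = 3.7788%.
WACC = 0.2929 × 17.3000% + 0.0707 × 6.0127% + 0.6364 × 3.7788% = 7.8968%.

7.90%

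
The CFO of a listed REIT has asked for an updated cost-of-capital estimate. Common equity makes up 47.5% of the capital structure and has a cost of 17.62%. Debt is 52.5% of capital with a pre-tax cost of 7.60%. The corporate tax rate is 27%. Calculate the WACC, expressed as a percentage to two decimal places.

11.28%

After-tax cost of debt = 7.6% × (1 − 27%) = 5.5480%.
WACC = 0.475 × 17.6200% + 0.525 × 5.5480% = 11.2822%.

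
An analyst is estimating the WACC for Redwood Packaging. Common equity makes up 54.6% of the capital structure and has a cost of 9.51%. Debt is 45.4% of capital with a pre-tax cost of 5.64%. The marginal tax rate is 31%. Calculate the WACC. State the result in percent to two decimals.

After-tax cost of debt = 5.64% × (1 − 31%) = 3.8916%.
WACC = 0.546 × 9.5100% + 0.454 × 3.8916% = 6.9592%.

6.96%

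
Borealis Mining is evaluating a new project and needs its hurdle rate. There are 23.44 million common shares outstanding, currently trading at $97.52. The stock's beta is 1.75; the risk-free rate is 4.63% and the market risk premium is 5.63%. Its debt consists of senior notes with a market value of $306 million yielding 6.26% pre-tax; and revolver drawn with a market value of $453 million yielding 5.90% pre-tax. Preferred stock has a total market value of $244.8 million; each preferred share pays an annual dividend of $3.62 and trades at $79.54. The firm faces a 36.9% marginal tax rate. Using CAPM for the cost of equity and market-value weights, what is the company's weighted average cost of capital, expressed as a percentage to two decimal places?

11.28%

Cost of equity via CAPM: Re = 4.63% + 1.75 × 5.63% = 14.4825%.
Cost of preferred: Rp = 3.62 / 79.54 = 4.5512%.
Market value of equity E = 97.52 × 23.44m = 2285.8688m.
Total capital V = 2285.8688 + 244.8 + 306 + 453 = 3289.6688.
Equity: weight = 2285.8688/3289.6688 = 0.6949; cost = 14.4825%.
Preferred: weight = 244.8/3289.6688 = 0.0744; cost = 4.5512%.
Senior notes: weight = 306/3289.6688 = 0.0930; after-tax cost = 6.26% × (1 − 36.9%) = 3.9501%.
Revolver drawn: weight = 453/3289.6688 = 0.1377; after-tax cost = 5.9% × (1 − 36.9%) = 3.7229%.
WACC = 0.6949 × 14.4825% + 0.0744 × 4.5512% + 0.0930 × 3.9501% + 0.1377 × 3.7229% = 11.2821%.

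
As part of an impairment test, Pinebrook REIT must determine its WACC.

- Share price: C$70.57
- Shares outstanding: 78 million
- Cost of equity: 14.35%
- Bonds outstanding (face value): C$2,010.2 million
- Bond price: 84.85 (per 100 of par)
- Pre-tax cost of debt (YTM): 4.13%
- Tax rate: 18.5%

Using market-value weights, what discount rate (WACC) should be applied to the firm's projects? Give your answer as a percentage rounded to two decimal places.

11.75%

Market value of equity E = 70.57 × 78m = 5504.46m. Market value of debt D = 2010.2m × 84.85/100 = 1705.6547m.
Total capital V = 5504.46 + 1705.6547 = 7210.1147.
Equity: weight = 5504.46/7210.1147 = 0.7634; cost = 14.35%.
Bonds outstanding: weight = 1705.6547/7210.1147 = 0.2366; after-tax cost = 4.13% × (1 − 18.5%) = 3.3659%.
WACC = 0.7634 × 14.3500% + 0.2366 × 3.3659% = 11.7516%.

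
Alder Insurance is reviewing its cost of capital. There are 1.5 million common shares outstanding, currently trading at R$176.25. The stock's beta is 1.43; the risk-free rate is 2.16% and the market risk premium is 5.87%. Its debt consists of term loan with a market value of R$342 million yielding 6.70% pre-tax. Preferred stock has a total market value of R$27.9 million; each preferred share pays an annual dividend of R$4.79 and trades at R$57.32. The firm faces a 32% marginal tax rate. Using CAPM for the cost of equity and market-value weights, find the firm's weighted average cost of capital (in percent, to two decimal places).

7.22%

Cost of equity via CAPM: Re = 2.16% + 1.43 × 5.87% = 10.5541%.
Cost of preferred: Rp = 4.79 / 57.32 = 8.3566%.
Market value of equity E = 176.25 × 1.5m = 264.375m.
Total capital V = 264.375 + 27.9 + 342 = 634.275.
Equity: weight = 264.375/634.275 = 0.4168; cost = 10.5541%.
Preferred: weight = 27.9/634.275 = 0.0440; cost = 8.3566%.
Term loan: weight = 342/634.275 = 0.5392; after-tax cost = 6.7% × (1 − 32%) = 4.5560%.
WACC = 0.4168 × 10.5541% + 0.0440 × 8.3566% + 0.5392 × 4.5560% = 7.2233%.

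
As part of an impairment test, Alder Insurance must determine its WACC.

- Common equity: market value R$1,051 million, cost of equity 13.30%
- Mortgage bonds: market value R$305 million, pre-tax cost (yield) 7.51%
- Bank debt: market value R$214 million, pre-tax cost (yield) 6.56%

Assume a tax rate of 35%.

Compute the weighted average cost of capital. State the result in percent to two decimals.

10.43%

Total capital V = 1051 + 305 + 214 = 1570.
Equity: weight = 1051/1570 = 0.6694; cost = 13.3%.
Mortgage bonds: weight = 305/1570 = 0.1943; after-tax cost = 7.51% × (1 − 35%) = 4.8815%.
Bank debt: weight = 214/1570 = 0.1363; after-tax cost = 6.56% × (1 − 35%) = 4.2640%.
WACC = 0.6694 × 13.3000% + 0.1943 × 4.8815% + 0.1363 × 4.2640% = 10.4329%.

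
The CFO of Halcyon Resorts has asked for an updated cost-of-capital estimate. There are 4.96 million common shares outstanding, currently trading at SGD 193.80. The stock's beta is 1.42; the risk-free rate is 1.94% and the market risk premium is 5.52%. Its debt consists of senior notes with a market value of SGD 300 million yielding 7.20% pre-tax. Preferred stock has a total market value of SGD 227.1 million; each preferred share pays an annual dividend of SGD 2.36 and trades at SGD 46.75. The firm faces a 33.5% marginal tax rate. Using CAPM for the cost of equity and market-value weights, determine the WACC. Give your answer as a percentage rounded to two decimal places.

8.05%

Cost of equity via CAPM: Re = 1.94% + 1.42 × 5.52% = 9.7784%.
Cost of preferred: Rp = 2.36 / 46.75 = 5.0481%.
Market value of equity E = 193.8 × 4.96m = 961.248m.
Total capital V = 961.248 + 227.1 + 300 = 1488.348.
Equity: weight = 961.248/1488.348 = 0.6458; cost = 9.7784%.
Preferred: weight = 227.1/1488.348 = 0.1526; cost = 5.0481%.
Senior notes: weight = 300/1488.348 = 0.2016; after-tax cost = 7.2% × (1 − 33.5%) = 4.7880%.
WACC = 0.6458 × 9.7784% + 0.1526 × 5.0481% + 0.2016 × 4.7880% = 8.0507%.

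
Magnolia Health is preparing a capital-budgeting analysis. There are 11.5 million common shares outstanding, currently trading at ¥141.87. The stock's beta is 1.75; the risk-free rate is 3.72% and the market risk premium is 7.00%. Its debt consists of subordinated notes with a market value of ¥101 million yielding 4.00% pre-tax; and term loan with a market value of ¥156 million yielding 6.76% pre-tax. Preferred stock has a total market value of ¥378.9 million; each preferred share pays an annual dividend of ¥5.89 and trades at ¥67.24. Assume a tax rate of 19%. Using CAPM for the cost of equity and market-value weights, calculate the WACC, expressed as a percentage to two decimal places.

Cost of equity via CAPM: Re = 3.72% + 1.75 × 7.0% = 15.9700%.
Cost of preferred: Rp = 5.89 / 67.24 = 8.7597%.
Market value of equity E = 141.87 × 11.5m = 1631.505m.
Total capital V = 1631.505 + 378.9 + 101 + 156 = 2267.405.
Equity: weight = 1631.505/2267.405 = 0.7195; cost = 15.97%.
Preferred: weight = 378.9/2267.405 = 0.1671; cost = 8.7597%.
Subordinated notes: weight = 101/2267.405 = 0.0445; after-tax cost = 4% × (1 − 19%) = 3.2400%.
Term loan: weight = 156/2267.405 = 0.0688; after-tax cost = 6.76% × (1 − 19%) = 5.4756%.
WACC = 0.7195 × 15.9700% + 0.1671 × 8.7597% + 0.0445 × 3.2400% + 0.0688 × 5.4756% = 13.4760%.

13.48%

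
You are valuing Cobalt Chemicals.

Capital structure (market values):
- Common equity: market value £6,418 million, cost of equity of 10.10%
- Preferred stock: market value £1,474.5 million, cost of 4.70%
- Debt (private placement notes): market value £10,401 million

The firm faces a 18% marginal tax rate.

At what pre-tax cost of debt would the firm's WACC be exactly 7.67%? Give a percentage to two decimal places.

Total capital V = 6418 + 1474.5 + 10401 = 18293.5.
Equity weight = 6418/18293.5 = 0.3508.
Preferred weight = 1474.5/18293.5 = 0.0806.
Private placement notes weight = 10401/18293.5 = 0.5686.
Equity contribution = 0.3508 × 10.1% = 3.5434%.
Preferred contribution = 0.0806 × 4.7% = 0.3788%.
Remaining for debt = 7.67% − 3.9223% = 3.7477%.
Rd × (1 − 18%) × 0.5686 = 3.7477%  ⇒  Rd = 8.0385%.

8.04%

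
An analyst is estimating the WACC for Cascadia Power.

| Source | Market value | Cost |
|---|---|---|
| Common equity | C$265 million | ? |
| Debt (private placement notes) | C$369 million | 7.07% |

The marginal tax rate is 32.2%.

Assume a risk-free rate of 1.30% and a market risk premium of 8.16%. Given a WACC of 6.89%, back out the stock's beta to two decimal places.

Total capital V = 265 + 369 = 634.
Equity weight = 265/634 = 0.4180.
Private placement notes weight = 369/634 = 0.5820.
Debt contribution = 0.5820 × 7.07% × (1 − 32.2%) = 2.7899%.
Required equity contribution = 6.89% − 2.7899% = 4.1001%  ⇒  Re = 9.8093%.
CAPM: 9.8093% = 1.3% + β × 8.16%  ⇒  β = 1.0428.

1.04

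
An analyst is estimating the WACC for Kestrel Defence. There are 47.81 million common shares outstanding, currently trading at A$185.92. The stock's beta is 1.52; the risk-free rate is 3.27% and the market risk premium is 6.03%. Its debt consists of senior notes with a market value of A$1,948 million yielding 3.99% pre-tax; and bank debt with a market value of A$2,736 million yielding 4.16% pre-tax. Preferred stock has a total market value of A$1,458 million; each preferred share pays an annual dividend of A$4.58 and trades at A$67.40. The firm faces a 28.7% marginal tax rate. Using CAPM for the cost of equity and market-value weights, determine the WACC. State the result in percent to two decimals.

Cost of equity via CAPM: Re = 3.27% + 1.52 × 6.03% = 12.4356%.
Cost of preferred: Rp = 4.58 / 67.4 = 6.7953%.
Market value of equity E = 185.92 × 47.81m = 8888.8352m.
Total capital V = 8888.8352 + 1458 + 1948 + 2736 = 15030.8352.
Equity: weight = 8888.8352/15030.8352 = 0.5914; cost = 12.4356%.
Preferred: weight = 1458/15030.8352 = 0.0970; cost = 6.7953%.
Senior notes: weight = 1948/15030.8352 = 0.1296; after-tax cost = 3.99% × (1 − 28.7%) = 2.8449%.
Bank debt: weight = 2736/15030.8352 = 0.1820; after-tax cost = 4.16% × (1 − 28.7%) = 2.9661%.
WACC = 0.5914 × 12.4356% + 0.0970 × 6.7953% + 0.1296 × 2.8449% + 0.1820 × 2.9661% = 8.9218%.

8.92%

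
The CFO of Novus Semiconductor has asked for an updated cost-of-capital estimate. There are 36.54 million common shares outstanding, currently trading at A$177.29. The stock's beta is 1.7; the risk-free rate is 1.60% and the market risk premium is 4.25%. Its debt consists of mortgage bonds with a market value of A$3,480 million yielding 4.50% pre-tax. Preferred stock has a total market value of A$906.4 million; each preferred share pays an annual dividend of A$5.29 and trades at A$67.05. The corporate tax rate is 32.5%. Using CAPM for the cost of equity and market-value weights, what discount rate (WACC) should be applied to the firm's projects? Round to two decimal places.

6.89%

Cost of equity via CAPM: Re = 1.6% + 1.7 × 4.25% = 8.8250%.
Cost of preferred: Rp = 5.29 / 67.05 = 7.8896%.
Market value of equity E = 177.29 × 36.54m = 6478.1766m.
Total capital V = 6478.1766 + 906.4 + 3480 = 10864.5766.
Equity: weight = 6478.1766/10864.5766 = 0.5963; cost = 8.825%.
Preferred: weight = 906.4/10864.5766 = 0.0834; cost = 7.8896%.
Mortgage bonds: weight = 3480/10864.5766 = 0.3203; after-tax cost = 4.5% × (1 − 32.5%) = 3.0375%.
WACC = 0.5963 × 8.8250% + 0.0834 × 7.8896% + 0.3203 × 3.0375% = 6.8932%.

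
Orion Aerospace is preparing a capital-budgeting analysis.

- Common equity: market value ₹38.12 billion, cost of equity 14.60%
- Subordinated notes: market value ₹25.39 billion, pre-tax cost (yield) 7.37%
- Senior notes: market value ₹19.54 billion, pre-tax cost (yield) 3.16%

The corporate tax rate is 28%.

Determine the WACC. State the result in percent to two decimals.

Total capital V = 38.12 + 25.39 + 19.54 = 83.05.
Equity: weight = 38.12/83.05 = 0.4590; cost = 14.6%.
Subordinated notes: weight = 25.39/83.05 = 0.3057; after-tax cost = 7.37% × (1 − 28%) = 5.3064%.
Senior notes: weight = 19.54/83.05 = 0.2353; after-tax cost = 3.16% × (1 − 28%) = 2.2752%.
WACC = 0.4590 × 14.6000% + 0.3057 × 5.3064% + 0.2353 × 2.2752% = 8.8590%.

8.86%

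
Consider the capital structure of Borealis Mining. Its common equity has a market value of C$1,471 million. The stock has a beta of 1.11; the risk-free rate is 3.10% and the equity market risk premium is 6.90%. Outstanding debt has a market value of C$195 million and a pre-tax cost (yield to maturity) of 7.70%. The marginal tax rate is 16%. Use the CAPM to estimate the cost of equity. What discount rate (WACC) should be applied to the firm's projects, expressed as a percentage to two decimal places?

10.26%

Cost of equity via CAPM: Re = 3.1% + 1.11 × 6.9% = 10.7590%.
Total capital V = 1471 + 195 = 1666.
Equity: weight = 1471/1666 = 0.8830; cost = 10.759%.
Debt: weight = 195/1666 = 0.1170; after-tax cost = 7.7% × (1 − 16%) = 6.4680%.
WACC = 0.8830 × 10.7590% + 0.1170 × 6.4680% = 10.2568%.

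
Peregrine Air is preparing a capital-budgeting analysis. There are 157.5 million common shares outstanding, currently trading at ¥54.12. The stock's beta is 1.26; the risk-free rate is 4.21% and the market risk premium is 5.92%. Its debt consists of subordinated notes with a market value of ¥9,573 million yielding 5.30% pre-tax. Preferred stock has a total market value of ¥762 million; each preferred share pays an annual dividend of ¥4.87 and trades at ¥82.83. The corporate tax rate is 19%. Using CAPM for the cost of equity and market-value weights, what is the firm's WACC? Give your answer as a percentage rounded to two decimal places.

Cost of equity via CAPM: Re = 4.21% + 1.26 × 5.92% = 11.6692%.
Cost of preferred: Rp = 4.87 / 82.83 = 5.8795%.
Market value of equity E = 54.12 × 157.5m = 8523.9m.
Total capital V = 8523.9 + 762 + 9573 = 18858.9.
Equity: weight = 8523.9/18858.9 = 0.4520; cost = 11.6692%.
Preferred: weight = 762/18858.9 = 0.0404; cost = 5.8795%.
Subordinated notes: weight = 9573/18858.9 = 0.5076; after-tax cost = 5.3% × (1 − 19%) = 4.2930%.
WACC = 0.4520 × 11.6692% + 0.0404 × 5.8795% + 0.5076 × 4.2930% = 7.6910%.

7.69%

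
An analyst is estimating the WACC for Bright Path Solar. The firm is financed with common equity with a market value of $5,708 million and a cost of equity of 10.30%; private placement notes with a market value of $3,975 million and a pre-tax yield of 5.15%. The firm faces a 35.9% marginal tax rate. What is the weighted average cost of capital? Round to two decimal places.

Total capital V = 5708 + 3975 = 9683.
Equity: weight = 5708/9683 = 0.5895; cost = 10.3%.
Private placement notes: weight = 3975/9683 = 0.4105; after-tax cost = 5.15% × (1 − 35.9%) = 3.3012%.
WACC = 0.5895 × 10.3000% + 0.4105 × 3.3012% = 7.4269%.

7.43%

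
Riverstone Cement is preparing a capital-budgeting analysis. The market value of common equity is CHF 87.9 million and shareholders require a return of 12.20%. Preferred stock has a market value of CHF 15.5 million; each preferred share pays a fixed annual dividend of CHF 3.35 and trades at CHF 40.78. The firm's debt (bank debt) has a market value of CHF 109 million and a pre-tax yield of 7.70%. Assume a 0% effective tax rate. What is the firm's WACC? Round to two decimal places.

Cost of preferred: Rp = 3.35 / 40.78 = 8.2148%.
Total capital V = 87.9 + 15.5 + 109 = 212.4.
Equity: weight = 87.9/212.4 = 0.4138; cost = 12.2%.
Preferred: weight = 15.5/212.4 = 0.0730; cost = 8.2148%.
Bank debt: weight = 109/212.4 = 0.5132; after-tax cost = 7.7% × (1 − 0%) = 7.7000%.
WACC = 0.4138 × 12.2000% + 0.0730 × 8.2148% + 0.5132 × 7.7000% = 9.5999%.

9.60%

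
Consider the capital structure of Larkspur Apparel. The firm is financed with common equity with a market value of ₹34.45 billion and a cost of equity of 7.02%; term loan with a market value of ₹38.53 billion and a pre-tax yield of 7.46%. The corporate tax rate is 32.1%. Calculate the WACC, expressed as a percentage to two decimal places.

Total capital V = 34.45 + 38.53 = 72.98.
Equity: weight = 34.45/72.98 = 0.4720; cost = 7.02%.
Term loan: weight = 38.53/72.98 = 0.5280; after-tax cost = 7.46% × (1 − 32.1%) = 5.0653%.
WACC = 0.4720 × 7.0200% + 0.5280 × 5.0653% = 5.9880%.

5.99%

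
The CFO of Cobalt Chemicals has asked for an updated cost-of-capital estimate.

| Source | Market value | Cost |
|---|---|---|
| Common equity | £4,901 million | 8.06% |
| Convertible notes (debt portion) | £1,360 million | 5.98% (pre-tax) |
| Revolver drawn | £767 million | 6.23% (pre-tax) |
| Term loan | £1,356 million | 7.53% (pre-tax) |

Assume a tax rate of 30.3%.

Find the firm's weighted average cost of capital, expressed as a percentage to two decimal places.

6.63%

Total capital V = 4901 + 1360 + 767 + 1356 = 8384.
Equity: weight = 4901/8384 = 0.5846; cost = 8.06%.
Convertible notes (debt portion): weight = 1360/8384 = 0.1622; after-tax cost = 5.98% × (1 − 30.3%) = 4.1681%.
Revolver drawn: weight = 767/8384 = 0.0915; after-tax cost = 6.23% × (1 − 30.3%) = 4.3423%.
Term loan: weight = 1356/8384 = 0.1617; after-tax cost = 7.53% × (1 − 30.3%) = 5.2484%.
WACC = 0.5846 × 8.0600% + 0.1622 × 4.1681% + 0.0915 × 4.3423% + 0.1617 × 5.2484% = 6.6338%.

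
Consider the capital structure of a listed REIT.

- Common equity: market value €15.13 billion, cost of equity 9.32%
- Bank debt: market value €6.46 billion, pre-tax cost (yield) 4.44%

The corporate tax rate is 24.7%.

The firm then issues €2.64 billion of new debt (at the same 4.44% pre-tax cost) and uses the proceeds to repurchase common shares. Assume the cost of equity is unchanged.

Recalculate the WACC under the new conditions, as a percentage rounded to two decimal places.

After the change:
Total capital V = 12.49 + 9.1 = 21.59.
Equity: weight = 12.49/21.59 = 0.5785; cost = 9.32%.
Bank debt: weight = 9.1/21.59 = 0.4215; after-tax cost = 4.44% × (1 − 24.7%) = 3.3433%.
WACC = 0.5785 × 9.3200% + 0.4215 × 3.3433% = 6.8009%.

6.80%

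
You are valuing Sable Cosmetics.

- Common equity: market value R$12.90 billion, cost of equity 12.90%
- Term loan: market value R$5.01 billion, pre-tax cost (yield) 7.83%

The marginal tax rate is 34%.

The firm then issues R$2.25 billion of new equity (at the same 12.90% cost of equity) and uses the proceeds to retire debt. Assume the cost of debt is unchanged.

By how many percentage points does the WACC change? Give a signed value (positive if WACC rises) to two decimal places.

+0.97 pp

Current WACC:
Total capital V = 12.9 + 5.01 = 17.91.
Equity: weight = 12.9/17.91 = 0.7203; cost = 12.9%.
Term loan: weight = 5.01/17.91 = 0.2797; after-tax cost = 7.83% × (1 − 34%) = 5.1678%.
WACC = 0.7203 × 12.9000% + 0.2797 × 5.1678% = 10.7371%.
After the change:
Total capital V = 15.15 + 2.76 = 17.91.
Equity: weight = 15.15/17.91 = 0.8459; cost = 12.9%.
Term loan: weight = 2.76/17.91 = 0.1541; after-tax cost = 7.83% × (1 − 34%) = 5.1678%.
WACC = 0.8459 × 12.9000% + 0.1541 × 5.1678% = 11.7084%.
Change in WACC = 11.7084% − 10.7371% = 0.9714 pp.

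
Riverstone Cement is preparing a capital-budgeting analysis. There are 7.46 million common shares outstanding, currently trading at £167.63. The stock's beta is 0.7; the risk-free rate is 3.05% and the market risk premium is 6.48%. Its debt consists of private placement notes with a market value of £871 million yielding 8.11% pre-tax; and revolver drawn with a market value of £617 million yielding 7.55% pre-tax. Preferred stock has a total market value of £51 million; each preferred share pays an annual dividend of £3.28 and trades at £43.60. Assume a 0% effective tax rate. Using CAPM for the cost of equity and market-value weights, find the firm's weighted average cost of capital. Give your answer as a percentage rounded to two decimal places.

7.74%

Cost of equity via CAPM: Re = 3.05% + 0.7 × 6.48% = 7.5860%.
Cost of preferred: Rp = 3.28 / 43.6 = 7.5229%.
Market value of equity E = 167.63 × 7.46m = 1250.5198m.
Total capital V = 1250.5198 + 51 + 871 + 617 = 2789.5198.
Equity: weight = 1250.5198/2789.5198 = 0.4483; cost = 7.586%.
Preferred: weight = 51/2789.5198 = 0.0183; cost = 7.5229%.
Private placement notes: weight = 871/2789.5198 = 0.3122; after-tax cost = 8.11% × (1 − 0%) = 8.1100%.
Revolver drawn: weight = 617/2789.5198 = 0.2212; after-tax cost = 7.55% × (1 − 0%) = 7.5500%.
WACC = 0.4483 × 7.5860% + 0.0183 × 7.5229% + 0.3122 × 8.1100% + 0.2212 × 7.5500% = 7.7405%.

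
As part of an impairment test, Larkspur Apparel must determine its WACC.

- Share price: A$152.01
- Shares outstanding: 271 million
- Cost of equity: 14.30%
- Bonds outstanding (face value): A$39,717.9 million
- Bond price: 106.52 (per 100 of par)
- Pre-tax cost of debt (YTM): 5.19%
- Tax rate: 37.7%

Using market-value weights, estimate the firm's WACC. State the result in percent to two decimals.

Market value of equity E = 152.01 × 271m = 41194.71m. Market value of debt D = 39717.9m × 106.52/100 = 42307.50708m.
Total capital V = 41194.71 + 42307.50708 = 83502.21708.
Equity: weight = 41194.71/83502.21708 = 0.4933; cost = 14.3%.
Bonds outstanding: weight = 42307.50708/83502.21708 = 0.5067; after-tax cost = 5.19% × (1 − 37.7%) = 3.2334%.
WACC = 0.4933 × 14.3000% + 0.5067 × 3.2334% = 8.6929%.

8.69%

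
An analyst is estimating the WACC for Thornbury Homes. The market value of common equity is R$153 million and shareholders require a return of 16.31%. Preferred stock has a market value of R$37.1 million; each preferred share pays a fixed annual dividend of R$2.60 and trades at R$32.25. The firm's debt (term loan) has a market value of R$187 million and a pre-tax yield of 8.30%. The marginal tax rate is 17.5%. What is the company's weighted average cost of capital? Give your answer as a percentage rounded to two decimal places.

Cost of preferred: Rp = 2.6 / 32.25 = 8.0620%.
Total capital V = 153 + 37.1 + 187 = 377.1.
Equity: weight = 153/377.1 = 0.4057; cost = 16.31%.
Preferred: weight = 37.1/377.1 = 0.0984; cost = 8.062%.
Term loan: weight = 187/377.1 = 0.4959; after-tax cost = 8.3% × (1 − 17.5%) = 6.8475%.
WACC = 0.4057 × 16.3100% + 0.0984 × 8.0620% + 0.4959 × 6.8475% = 10.8062%.

10.81%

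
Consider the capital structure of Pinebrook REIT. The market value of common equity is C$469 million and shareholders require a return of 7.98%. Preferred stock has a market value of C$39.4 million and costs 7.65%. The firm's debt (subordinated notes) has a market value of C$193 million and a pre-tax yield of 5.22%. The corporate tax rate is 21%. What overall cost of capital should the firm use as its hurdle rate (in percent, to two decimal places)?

6.90%

Total capital V = 469 + 39.4 + 193 = 701.4.
Equity: weight = 469/701.4 = 0.6687; cost = 7.98%.
Preferred: weight = 39.4/701.4 = 0.0562; cost = 7.65%.
Subordinated notes: weight = 193/701.4 = 0.2752; after-tax cost = 5.22% × (1 − 21%) = 4.1238%.
WACC = 0.6687 × 7.9800% + 0.0562 × 7.6500% + 0.2752 × 4.1238% = 6.9004%.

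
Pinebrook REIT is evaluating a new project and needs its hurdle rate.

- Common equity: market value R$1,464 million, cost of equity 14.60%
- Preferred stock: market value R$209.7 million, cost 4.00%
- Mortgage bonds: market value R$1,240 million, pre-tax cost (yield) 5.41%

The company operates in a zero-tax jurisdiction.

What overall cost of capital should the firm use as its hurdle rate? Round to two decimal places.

9.93%

Total capital V = 1464 + 209.7 + 1240 = 2913.7.
Equity: weight = 1464/2913.7 = 0.5025; cost = 14.6%.
Preferred: weight = 209.7/2913.7 = 0.0720; cost = 4%.
Mortgage bonds: weight = 1240/2913.7 = 0.4256; after-tax cost = 5.41% × (1 − 0%) = 5.4100%.
WACC = 0.5025 × 14.6000% + 0.0720 × 4.0000% + 0.4256 × 5.4100% = 9.9261%.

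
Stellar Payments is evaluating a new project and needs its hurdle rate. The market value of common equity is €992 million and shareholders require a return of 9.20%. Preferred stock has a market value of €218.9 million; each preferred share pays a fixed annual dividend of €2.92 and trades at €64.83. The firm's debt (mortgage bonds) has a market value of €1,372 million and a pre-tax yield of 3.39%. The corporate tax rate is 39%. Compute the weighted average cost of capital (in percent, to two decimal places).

5.01%

Cost of preferred: Rp = 2.92 / 64.83 = 4.5041%.
Total capital V = 992 + 218.9 + 1372 = 2582.9.
Equity: weight = 992/2582.9 = 0.3841; cost = 9.2%.
Preferred: weight = 218.9/2582.9 = 0.0847; cost = 4.5041%.
Mortgage bonds: weight = 1372/2582.9 = 0.5312; after-tax cost = 3.39% × (1 − 39%) = 2.0679%.
WACC = 0.3841 × 9.2000% + 0.0847 × 4.5041% + 0.5312 × 2.0679% = 5.0136%.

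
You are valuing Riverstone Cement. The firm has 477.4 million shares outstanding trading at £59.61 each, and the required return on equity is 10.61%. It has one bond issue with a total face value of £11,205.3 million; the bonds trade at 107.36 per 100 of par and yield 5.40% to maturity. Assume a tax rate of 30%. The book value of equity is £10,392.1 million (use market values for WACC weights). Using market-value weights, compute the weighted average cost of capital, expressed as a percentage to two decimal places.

Market value of equity E = 59.61 × 477.4m = 28457.814m. Market value of debt D = 11205.3m × 107.36/100 = 12030.01008m.
Total capital V = 28457.814 + 12030.01008 = 40487.82408.
Equity: weight = 28457.814/40487.82408 = 0.7029; cost = 10.61%.
Bonds outstanding: weight = 12030.01008/40487.82408 = 0.2971; after-tax cost = 5.4% × (1 − 30%) = 3.7800%.
WACC = 0.7029 × 10.6100% + 0.2971 × 3.7800% = 8.5806%.

8.58%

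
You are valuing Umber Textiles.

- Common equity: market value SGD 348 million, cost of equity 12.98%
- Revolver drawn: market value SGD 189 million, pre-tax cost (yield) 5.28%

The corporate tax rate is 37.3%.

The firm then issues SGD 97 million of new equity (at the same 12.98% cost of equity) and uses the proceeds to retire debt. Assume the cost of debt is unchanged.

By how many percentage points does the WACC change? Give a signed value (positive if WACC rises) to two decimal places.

Current WACC:
Total capital V = 348 + 189 = 537.
Equity: weight = 348/537 = 0.6480; cost = 12.98%.
Revolver drawn: weight = 189/537 = 0.3520; after-tax cost = 5.28% × (1 − 37.3%) = 3.3106%.
WACC = 0.6480 × 12.9800% + 0.3520 × 3.3106% = 9.5768%.
After the change:
Total capital V = 445 + 92 = 537.
Equity: weight = 445/537 = 0.8287; cost = 12.98%.
Revolver drawn: weight = 92/537 = 0.1713; after-tax cost = 5.28% × (1 − 37.3%) = 3.3106%.
WACC = 0.8287 × 12.9800% + 0.1713 × 3.3106% = 11.3234%.
Change in WACC = 11.3234% − 9.5768% = 1.7466 pp.

+1.75 pp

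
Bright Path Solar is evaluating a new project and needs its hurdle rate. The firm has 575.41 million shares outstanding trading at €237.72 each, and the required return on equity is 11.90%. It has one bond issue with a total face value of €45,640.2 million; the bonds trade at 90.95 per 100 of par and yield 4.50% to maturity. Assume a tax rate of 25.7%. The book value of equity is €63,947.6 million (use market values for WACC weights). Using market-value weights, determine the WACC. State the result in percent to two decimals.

9.91%

Market value of equity E = 237.72 × 575.41m = 136786.4652m. Market value of debt D = 45640.2m × 90.95/100 = 41509.7619m.
Total capital V = 136786.4652 + 41509.7619 = 178296.2271.
Equity: weight = 136786.4652/178296.2271 = 0.7672; cost = 11.9%.
Bonds outstanding: weight = 41509.7619/178296.2271 = 0.2328; after-tax cost = 4.5% × (1 − 25.7%) = 3.3435%.
WACC = 0.7672 × 11.9000% + 0.2328 × 3.3435% = 9.9079%.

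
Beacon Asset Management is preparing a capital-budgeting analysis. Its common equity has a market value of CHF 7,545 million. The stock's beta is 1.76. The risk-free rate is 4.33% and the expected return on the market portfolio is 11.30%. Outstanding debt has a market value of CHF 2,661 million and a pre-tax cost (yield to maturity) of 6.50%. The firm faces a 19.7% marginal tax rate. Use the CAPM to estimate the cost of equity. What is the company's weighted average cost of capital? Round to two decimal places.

13.63%

Market risk premium = 11.3% − 4.33% = 6.97%.
Cost of equity via CAPM: Re = 4.33% + 1.76 × 6.97% = 16.5972%.
Total capital V = 7545 + 2661 = 10206.
Equity: weight = 7545/10206 = 0.7393; cost = 16.5972%.
Debt: weight = 2661/10206 = 0.2607; after-tax cost = 6.5% × (1 − 19.7%) = 5.2195%.
WACC = 0.7393 × 16.5972% + 0.2607 × 5.2195% = 13.6307%.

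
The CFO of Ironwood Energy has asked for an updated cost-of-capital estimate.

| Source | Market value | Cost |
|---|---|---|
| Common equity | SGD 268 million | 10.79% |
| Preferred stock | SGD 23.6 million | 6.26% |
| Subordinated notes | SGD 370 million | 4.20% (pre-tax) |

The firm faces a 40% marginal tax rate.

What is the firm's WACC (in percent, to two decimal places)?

Total capital V = 268 + 23.6 + 370 = 661.6.
Equity: weight = 268/661.6 = 0.4051; cost = 10.79%.
Preferred: weight = 23.6/661.6 = 0.0357; cost = 6.26%.
Subordinated notes: weight = 370/661.6 = 0.5593; after-tax cost = 4.2% × (1 − 40%) = 2.5200%.
WACC = 0.4051 × 10.7900% + 0.0357 × 6.2600% + 0.5593 × 2.5200% = 6.0034%.

6.00%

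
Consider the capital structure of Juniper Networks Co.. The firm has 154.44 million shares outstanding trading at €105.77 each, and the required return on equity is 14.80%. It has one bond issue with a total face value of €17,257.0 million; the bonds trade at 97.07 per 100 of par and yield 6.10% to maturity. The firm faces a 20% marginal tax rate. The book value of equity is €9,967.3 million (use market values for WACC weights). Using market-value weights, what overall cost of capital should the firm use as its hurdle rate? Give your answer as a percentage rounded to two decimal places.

9.78%

Market value of equity E = 105.77 × 154.44m = 16335.1188m. Market value of debt D = 17257m × 97.07/100 = 16751.3699m.
Total capital V = 16335.1188 + 16751.3699 = 33086.4887.
Equity: weight = 16335.1188/33086.4887 = 0.4937; cost = 14.8%.
Bonds outstanding: weight = 16751.3699/33086.4887 = 0.5063; after-tax cost = 6.1% × (1 − 20%) = 4.8800%.
WACC = 0.4937 × 14.8000% + 0.5063 × 4.8800% = 9.7776%.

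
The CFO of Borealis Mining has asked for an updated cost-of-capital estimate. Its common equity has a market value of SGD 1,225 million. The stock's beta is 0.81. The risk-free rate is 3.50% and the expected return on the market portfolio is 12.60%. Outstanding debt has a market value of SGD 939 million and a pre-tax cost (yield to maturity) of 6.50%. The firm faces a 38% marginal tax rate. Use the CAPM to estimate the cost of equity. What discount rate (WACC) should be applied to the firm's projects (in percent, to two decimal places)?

Market risk premium = 12.6% − 3.5% = 9.1%.
Cost of equity via CAPM: Re = 3.5% + 0.81 × 9.1% = 10.8710%.
Total capital V = 1225 + 939 = 2164.
Equity: weight = 1225/2164 = 0.5661; cost = 10.871%.
Debt: weight = 939/2164 = 0.4339; after-tax cost = 6.5% × (1 − 38%) = 4.0300%.
WACC = 0.5661 × 10.8710% + 0.4339 × 4.0300% = 7.9026%.

7.90%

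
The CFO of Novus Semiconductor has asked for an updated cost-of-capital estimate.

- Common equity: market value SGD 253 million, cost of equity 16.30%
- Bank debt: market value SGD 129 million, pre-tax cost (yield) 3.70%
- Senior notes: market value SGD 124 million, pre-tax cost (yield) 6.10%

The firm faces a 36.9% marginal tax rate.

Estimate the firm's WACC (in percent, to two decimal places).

Total capital V = 253 + 129 + 124 = 506.
Equity: weight = 253/506 = 0.5000; cost = 16.3%.
Bank debt: weight = 129/506 = 0.2549; after-tax cost = 3.7% × (1 − 36.9%) = 2.3347%.
Senior notes: weight = 124/506 = 0.2451; after-tax cost = 6.1% × (1 − 36.9%) = 3.8491%.
WACC = 0.5000 × 16.3000% + 0.2549 × 2.3347% + 0.2451 × 3.8491% = 9.6885%.

9.69%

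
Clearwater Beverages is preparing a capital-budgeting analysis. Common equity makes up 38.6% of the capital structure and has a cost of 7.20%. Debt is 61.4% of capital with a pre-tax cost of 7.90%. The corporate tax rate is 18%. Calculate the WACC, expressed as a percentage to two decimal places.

6.76%

After-tax cost of debt = 7.9% × (1 − 18%) = 6.4780%.
WACC = 0.386 × 7.2000% + 0.614 × 6.4780% = 6.7567%.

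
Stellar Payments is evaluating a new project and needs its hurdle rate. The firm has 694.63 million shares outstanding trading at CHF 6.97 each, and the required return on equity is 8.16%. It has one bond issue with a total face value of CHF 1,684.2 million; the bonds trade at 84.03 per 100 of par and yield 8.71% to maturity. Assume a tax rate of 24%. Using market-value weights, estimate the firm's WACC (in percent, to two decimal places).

Market value of equity E = 6.97 × 694.63m = 4841.5711m. Market value of debt D = 1684.2m × 84.03/100 = 1415.23326m.
Total capital V = 4841.5711 + 1415.23326 = 6256.80436.
Equity: weight = 4841.5711/6256.80436 = 0.7738; cost = 8.16%.
Bonds outstanding: weight = 1415.23326/6256.80436 = 0.2262; after-tax cost = 8.71% × (1 − 24%) = 6.6196%.
WACC = 0.7738 × 8.1600% + 0.2262 × 6.6196% = 7.8116%.

7.81%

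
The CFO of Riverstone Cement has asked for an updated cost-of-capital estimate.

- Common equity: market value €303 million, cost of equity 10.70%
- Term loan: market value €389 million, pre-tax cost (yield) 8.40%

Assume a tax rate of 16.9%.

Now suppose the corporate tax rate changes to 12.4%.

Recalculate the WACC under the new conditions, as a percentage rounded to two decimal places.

After the change:
Total capital V = 303 + 389 = 692.
Equity: weight = 303/692 = 0.4379; cost = 10.7%.
Term loan: weight = 389/692 = 0.5621; after-tax cost = 8.4% × (1 − 12.4%) = 7.3584%.
WACC = 0.4379 × 10.7000% + 0.5621 × 7.3584% = 8.8216%.

8.82%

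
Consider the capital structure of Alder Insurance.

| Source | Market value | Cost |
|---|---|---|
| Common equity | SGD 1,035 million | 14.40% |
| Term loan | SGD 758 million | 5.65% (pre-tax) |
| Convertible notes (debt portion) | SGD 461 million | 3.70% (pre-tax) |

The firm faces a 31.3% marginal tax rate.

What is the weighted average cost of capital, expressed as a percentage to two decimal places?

8.44%

Total capital V = 1035 + 758 + 461 = 2254.
Equity: weight = 1035/2254 = 0.4592; cost = 14.4%.
Term loan: weight = 758/2254 = 0.3363; after-tax cost = 5.65% × (1 − 31.3%) = 3.8816%.
Convertible notes (debt portion): weight = 461/2254 = 0.2045; after-tax cost = 3.7% × (1 − 31.3%) = 2.5419%.
WACC = 0.4592 × 14.4000% + 0.3363 × 3.8816% + 0.2045 × 2.5419% = 8.4375%.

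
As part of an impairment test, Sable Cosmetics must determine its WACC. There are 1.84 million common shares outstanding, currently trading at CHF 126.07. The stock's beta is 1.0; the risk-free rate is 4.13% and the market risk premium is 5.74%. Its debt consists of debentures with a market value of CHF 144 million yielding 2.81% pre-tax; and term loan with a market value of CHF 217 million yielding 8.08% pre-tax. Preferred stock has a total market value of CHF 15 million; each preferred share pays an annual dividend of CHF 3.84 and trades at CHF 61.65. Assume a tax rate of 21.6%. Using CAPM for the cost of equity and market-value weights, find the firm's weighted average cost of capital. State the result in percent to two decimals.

6.70%

Cost of equity via CAPM: Re = 4.13% + 1.0 × 5.74% = 9.8700%.
Cost of preferred: Rp = 3.84 / 61.65 = 6.2287%.
Market value of equity E = 126.07 × 1.84m = 231.9688m.
Total capital V = 231.9688 + 15 + 144 + 217 = 607.9688.
Equity: weight = 231.9688/607.9688 = 0.3815; cost = 9.87%.
Preferred: weight = 15/607.9688 = 0.0247; cost = 6.2287%.
Debentures: weight = 144/607.9688 = 0.2369; after-tax cost = 2.81% × (1 − 21.6%) = 2.2030%.
Term loan: weight = 217/607.9688 = 0.3569; after-tax cost = 8.08% × (1 − 21.6%) = 6.3347%.
WACC = 0.3815 × 9.8700% + 0.0247 × 6.2287% + 0.2369 × 2.2030% + 0.3569 × 6.3347% = 6.7024%.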